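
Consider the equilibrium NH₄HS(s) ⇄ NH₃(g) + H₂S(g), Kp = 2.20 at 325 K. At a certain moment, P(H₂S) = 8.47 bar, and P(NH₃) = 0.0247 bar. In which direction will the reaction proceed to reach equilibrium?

toward products

(NH₄HS is a pure solid — omitted from Qp.)
Qp = P(NH₃)·P(H₂S) = (0.0247)·(8.47) = 0.209
Qp = 0.209 < Kp = 2.20, so the forward reaction proceeds.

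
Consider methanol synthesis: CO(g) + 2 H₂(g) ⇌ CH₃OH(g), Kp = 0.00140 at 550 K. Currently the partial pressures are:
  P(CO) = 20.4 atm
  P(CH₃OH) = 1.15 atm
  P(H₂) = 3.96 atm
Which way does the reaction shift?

Qp = P(CH₃OH) / (P(CO)·P(H₂)²) = (1.15) / ((20.4)·(3.96)²) = 0.00359
Qp = 0.00359 > Kp = 0.00140, so the reverse reaction proceeds.

in the reverse direction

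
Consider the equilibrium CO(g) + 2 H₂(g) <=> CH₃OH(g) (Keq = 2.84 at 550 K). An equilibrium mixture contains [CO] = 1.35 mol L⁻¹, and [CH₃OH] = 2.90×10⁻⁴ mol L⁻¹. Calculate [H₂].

[H₂] = 0.00870 mol L⁻¹

At equilibrium, Keq = [CH₃OH] / ([CO]·[H₂]²) = 2.84.
(2.90×10⁻⁴) / ((1.35)·([H₂])²) = 2.84
[H₂]² = 7.56×10⁻⁵ ⇒ [H₂] = 0.00870 mol L⁻¹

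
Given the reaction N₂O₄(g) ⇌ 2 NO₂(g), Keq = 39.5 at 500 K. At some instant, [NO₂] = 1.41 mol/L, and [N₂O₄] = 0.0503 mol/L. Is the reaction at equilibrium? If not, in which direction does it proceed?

Q = [NO₂]² / [N₂O₄] = (1.41)² / (0.0503) = 39.5
Q = 39.5 = Keq, so the system is already at equilibrium.

no net change (already at equilibrium)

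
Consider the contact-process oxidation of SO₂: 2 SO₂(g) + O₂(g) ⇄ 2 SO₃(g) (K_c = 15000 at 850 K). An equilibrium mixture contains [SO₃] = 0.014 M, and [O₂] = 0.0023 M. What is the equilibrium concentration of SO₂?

[SO₂] = 0.0024 M

At equilibrium, K_c = [SO₃]² / ([SO₂]²·[O₂]) = 15000.
(0.014)² / (([SO₂])²·(0.0023)) = 15000
[SO₂]² = 5.68×10⁻⁶ ⇒ [SO₂] = 0.0024 M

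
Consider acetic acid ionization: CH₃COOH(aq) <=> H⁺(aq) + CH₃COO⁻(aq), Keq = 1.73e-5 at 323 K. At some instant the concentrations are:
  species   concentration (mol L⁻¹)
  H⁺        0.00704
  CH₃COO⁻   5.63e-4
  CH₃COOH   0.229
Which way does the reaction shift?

Q = [H⁺]·[CH₃COO⁻] / [CH₃COOH] = (0.00704)·(5.63e-4) / (0.229) = 1.73e-5
Q = 1.73e-5 = Keq, so the system is already at equilibrium.

no net change (already at equilibrium)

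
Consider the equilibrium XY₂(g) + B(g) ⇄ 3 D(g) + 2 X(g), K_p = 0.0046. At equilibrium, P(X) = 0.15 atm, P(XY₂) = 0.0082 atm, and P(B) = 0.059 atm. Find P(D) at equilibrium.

At equilibrium, K_p = P(D)³·P(X)² / (P(XY₂)·P(B)) = 0.0046.
(P(D))³·(0.15)² / ((0.0082)·(0.059)) = 0.0046
P(D)³ = 9.89×10⁻⁵ ⇒ P(D) = 0.046 atm

P(D) = 0.046 atm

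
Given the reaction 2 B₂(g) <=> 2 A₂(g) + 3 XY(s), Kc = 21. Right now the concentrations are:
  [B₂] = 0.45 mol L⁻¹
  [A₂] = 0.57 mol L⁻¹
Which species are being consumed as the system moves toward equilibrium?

(XY is a pure solid — omitted from Qc.)
Qc = [A₂]² / [B₂]² = (0.57)² / (0.45)² = 1.6
Qc = 1.6 < Kc = 21: net forward reaction.

B₂ (reactants)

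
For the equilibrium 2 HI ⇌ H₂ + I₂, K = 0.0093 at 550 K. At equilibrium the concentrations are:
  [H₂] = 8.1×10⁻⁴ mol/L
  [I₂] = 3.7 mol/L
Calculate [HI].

[HI] = 0.57 mol/L

At equilibrium, K = [H₂]·[I₂] / [HI]² = 0.0093.
(8.1×10⁻⁴)·(3.7) / ([HI])² = 0.0093
[HI]² = 0.322 ⇒ [HI] = 0.57 mol/L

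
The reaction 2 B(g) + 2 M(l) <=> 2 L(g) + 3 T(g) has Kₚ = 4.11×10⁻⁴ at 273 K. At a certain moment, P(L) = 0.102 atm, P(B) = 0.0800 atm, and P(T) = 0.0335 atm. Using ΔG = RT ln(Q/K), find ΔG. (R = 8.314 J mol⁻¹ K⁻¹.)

(M is a pure liquid — omitted from Qₚ.)
Qₚ = P(L)²·P(T)³ / P(B)² = (0.102)²·(0.0335)³ / (0.0800)² = 6.11×10⁻⁵
ΔG = RT ln(Qₚ/Kₚ) = (8.314 J mol⁻¹ K⁻¹)(273 K) × ln(6.11×10⁻⁵/4.11×10⁻⁴)
   = (2.270 kJ/mol)(-1.906) = -4.33 kJ/mol
ΔG < 0, so the forward reaction is spontaneous (proceeds forward).

ΔG = -4.33 kJ/mol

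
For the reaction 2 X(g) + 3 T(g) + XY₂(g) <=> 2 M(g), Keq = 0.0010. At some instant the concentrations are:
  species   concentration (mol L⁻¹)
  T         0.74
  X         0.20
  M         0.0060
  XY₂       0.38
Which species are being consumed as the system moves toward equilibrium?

M (products)

Q = [M]² / ([X]²·[T]³·[XY₂]) = (0.0060)² / ((0.20)²·(0.74)³·(0.38)) = 0.0058
Q = 0.0058 > Keq = 0.0010: net reverse reaction.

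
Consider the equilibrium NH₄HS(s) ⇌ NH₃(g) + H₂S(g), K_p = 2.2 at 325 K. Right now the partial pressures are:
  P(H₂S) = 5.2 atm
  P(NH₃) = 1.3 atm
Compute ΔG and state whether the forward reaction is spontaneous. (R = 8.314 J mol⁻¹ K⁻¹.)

ΔG = 3.03 kJ/mol; the forward reaction is non-spontaneous

(NH₄HS is a pure solid — omitted from Q_p.)
Q_p = P(NH₃)·P(H₂S) = (1.3)·(5.2) = 6.76
ΔG = RT ln(Q_p/K_p) = (8.314 J mol⁻¹ K⁻¹)(325 K) × ln(6.76/2.2)
   = (2.702 kJ/mol)(1.123) = 3.03 kJ/mol
ΔG > 0, so the forward reaction is non-spontaneous (proceeds in reverse).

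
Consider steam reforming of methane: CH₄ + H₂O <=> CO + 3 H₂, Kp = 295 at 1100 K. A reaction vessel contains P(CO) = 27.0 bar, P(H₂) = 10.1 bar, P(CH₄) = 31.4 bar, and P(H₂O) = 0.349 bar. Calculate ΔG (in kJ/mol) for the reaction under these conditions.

Qp = P(CO)·P(H₂)³ / (P(CH₄)·P(H₂O)) = (27.0)·(10.1)³ / ((31.4)·(0.349)) = 2540
ΔG = RT ln(Qp/Kp) = (8.314 J mol⁻¹ K⁻¹)(1100 K) × ln(2540/295)
   = (9.145 kJ/mol)(2.153) = 19.7 kJ/mol
ΔG > 0, so the forward reaction is non-spontaneous (proceeds in reverse).

ΔG = 19.7 kJ/mol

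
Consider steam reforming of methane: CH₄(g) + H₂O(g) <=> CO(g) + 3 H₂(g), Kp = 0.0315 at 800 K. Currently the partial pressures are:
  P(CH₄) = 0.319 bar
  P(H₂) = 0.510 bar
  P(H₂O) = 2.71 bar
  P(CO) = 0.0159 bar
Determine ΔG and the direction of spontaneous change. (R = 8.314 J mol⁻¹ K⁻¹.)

Qp = P(CO)·P(H₂)³ / (P(CH₄)·P(H₂O)) = (0.0159)·(0.510)³ / ((0.319)·(2.71)) = 0.00244
ΔG = RT ln(Qp/Kp) = (8.314 J mol⁻¹ K⁻¹)(800 K) × ln(0.00244/0.0315)
   = (6.651 kJ/mol)(-2.558) = -17.0 kJ/mol
ΔG < 0, so the forward reaction is spontaneous (proceeds forward).

ΔG = -17.0 kJ/mol; the forward reaction is spontaneous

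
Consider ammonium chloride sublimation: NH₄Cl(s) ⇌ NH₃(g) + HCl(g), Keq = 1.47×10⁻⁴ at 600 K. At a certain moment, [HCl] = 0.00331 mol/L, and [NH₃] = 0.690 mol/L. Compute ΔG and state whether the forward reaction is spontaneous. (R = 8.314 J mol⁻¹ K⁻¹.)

(NH₄Cl is a pure solid — omitted from Q.)
Q = [NH₃]·[HCl] = (0.690)·(0.00331) = 0.00228
ΔG = RT ln(Q/Keq) = (8.314 J mol⁻¹ K⁻¹)(600 K) × ln(0.00228/1.47×10⁻⁴)
   = (4.988 kJ/mol)(2.741) = 13.7 kJ/mol
ΔG > 0, so the forward reaction is non-spontaneous (proceeds in reverse).

ΔG = 13.7 kJ/mol; the forward reaction is non-spontaneous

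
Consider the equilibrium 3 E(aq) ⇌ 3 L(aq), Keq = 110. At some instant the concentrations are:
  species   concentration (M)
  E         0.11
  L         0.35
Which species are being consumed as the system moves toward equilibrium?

E (reactants)

Q = [L]³ / [E]³ = (0.35)³ / (0.11)³ = 32
Q = 32 < Keq = 110: net forward reaction.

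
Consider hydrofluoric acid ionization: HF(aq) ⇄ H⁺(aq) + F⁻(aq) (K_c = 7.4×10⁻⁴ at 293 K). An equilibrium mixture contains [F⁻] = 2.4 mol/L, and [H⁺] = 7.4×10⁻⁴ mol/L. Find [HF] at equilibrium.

[HF] = 2.4 mol/L

At equilibrium, K_c = [H⁺]·[F⁻] / [HF] = 7.4×10⁻⁴.
(7.4×10⁻⁴)·(2.4) / ([HF]) = 7.4×10⁻⁴
[HF] = 2.40 = 2.4 mol/L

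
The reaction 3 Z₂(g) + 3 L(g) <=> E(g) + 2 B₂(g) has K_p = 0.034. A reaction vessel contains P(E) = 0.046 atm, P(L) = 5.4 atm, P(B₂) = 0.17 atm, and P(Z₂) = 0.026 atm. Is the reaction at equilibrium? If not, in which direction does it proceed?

toward reactants

Q_p = P(E)·P(B₂)² / (P(Z₂)³·P(L)³) = (0.046)·(0.17)² / ((0.026)³·(5.4)³) = 0.48
Q_p = 0.48 > K_p = 0.034, so the reverse reaction proceeds.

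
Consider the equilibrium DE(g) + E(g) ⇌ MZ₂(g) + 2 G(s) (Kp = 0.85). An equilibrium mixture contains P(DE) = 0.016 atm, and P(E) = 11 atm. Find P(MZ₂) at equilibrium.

P(MZ₂) = 0.15 atm

(G is a pure solid — omitted from Kp.)
At equilibrium, Kp = P(MZ₂) / (P(DE)·P(E)) = 0.85.
(P(MZ₂)) / ((0.016)·(11)) = 0.85
P(MZ₂) = 0.150 = 0.15 atm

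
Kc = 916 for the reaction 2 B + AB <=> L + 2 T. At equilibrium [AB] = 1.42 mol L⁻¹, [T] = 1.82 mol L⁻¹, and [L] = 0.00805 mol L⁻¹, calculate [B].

[B] = 0.00453 mol L⁻¹

At equilibrium, Kc = [L]·[T]² / ([B]²·[AB]) = 916.
(0.00805)·(1.82)² / (([B])²·(1.42)) = 916
[B]² = 2.05×10⁻⁵ ⇒ [B] = 0.00453 mol L⁻¹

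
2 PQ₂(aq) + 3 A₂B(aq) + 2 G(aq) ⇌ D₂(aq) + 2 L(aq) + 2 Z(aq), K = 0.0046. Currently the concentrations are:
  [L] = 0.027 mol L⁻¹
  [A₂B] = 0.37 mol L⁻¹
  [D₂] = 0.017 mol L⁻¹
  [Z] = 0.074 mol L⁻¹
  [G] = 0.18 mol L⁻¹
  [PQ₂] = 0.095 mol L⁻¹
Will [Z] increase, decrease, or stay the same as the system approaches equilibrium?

Q = [D₂]·[L]²·[Z]² / ([PQ₂]²·[A₂B]³·[G]²) = (0.017)·(0.027)²·(0.074)² / ((0.095)²·(0.37)³·(0.18)²) = 0.0046
Q = 0.0046 = K; the system is at equilibrium.

stay the same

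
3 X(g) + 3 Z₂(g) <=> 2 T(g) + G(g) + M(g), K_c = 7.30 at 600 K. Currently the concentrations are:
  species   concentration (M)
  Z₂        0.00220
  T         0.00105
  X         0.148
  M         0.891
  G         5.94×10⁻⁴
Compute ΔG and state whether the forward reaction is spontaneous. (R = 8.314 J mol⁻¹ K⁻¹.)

Q_c = [T]²·[G]·[M] / ([X]³·[Z₂]³) = (0.00105)²·(5.94×10⁻⁴)·(0.891) / ((0.148)³·(0.00220)³) = 16.9
ΔG = RT ln(Q_c/K_c) = (8.314 J mol⁻¹ K⁻¹)(600 K) × ln(16.9/7.30)
   = (4.988 kJ/mol)(0.8394) = 4.19 kJ/mol
ΔG > 0, so the forward reaction is non-spontaneous (proceeds in reverse).

ΔG = 4.19 kJ/mol; the forward reaction is non-spontaneous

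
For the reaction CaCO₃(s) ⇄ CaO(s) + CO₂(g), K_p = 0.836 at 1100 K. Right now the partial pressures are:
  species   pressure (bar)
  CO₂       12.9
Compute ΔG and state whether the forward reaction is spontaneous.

ΔG = 25.0 kJ/mol; the forward reaction is non-spontaneous

(CaCO₃, CaO are pure solids — omitted from Q_p.)
Q_p = P(CO₂) = 12.9
ΔG = RT ln(Q_p/K_p) = (8.314 J mol⁻¹ K⁻¹)(1100 K) × ln(12.9/0.836)
   = (9.145 kJ/mol)(2.736) = 25.0 kJ/mol
ΔG > 0, so the forward reaction is non-spontaneous (proceeds in reverse).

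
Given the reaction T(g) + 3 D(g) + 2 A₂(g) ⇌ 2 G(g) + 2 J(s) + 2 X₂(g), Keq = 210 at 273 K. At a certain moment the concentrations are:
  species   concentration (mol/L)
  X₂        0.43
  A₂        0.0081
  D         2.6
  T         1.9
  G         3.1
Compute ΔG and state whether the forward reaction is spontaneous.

ΔG = 3.07 kJ/mol; the forward reaction is non-spontaneous

(J is a pure solid — omitted from Q.)
Q = [G]²·[X₂]² / ([T]·[D]³·[A₂]²) = (3.1)²·(0.43)² / ((1.9)·(2.6)³·(0.0081)²) = 811
ΔG = RT ln(Q/Keq) = (8.314 J mol⁻¹ K⁻¹)(273 K) × ln(811/210)
   = (2.270 kJ/mol)(1.351) = 3.07 kJ/mol
ΔG > 0, so the forward reaction is non-spontaneous (proceeds in reverse).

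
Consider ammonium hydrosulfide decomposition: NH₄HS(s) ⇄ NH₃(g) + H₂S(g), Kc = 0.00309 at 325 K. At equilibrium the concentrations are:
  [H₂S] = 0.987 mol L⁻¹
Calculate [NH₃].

(NH₄HS is a pure solid — omitted from Kc.)
At equilibrium, Kc = [NH₃]·[H₂S] = 0.00309.
([NH₃])·(0.987) = 0.00309
[NH₃] = 0.00313 mol L⁻¹

[NH₃] = 0.00313 mol L⁻¹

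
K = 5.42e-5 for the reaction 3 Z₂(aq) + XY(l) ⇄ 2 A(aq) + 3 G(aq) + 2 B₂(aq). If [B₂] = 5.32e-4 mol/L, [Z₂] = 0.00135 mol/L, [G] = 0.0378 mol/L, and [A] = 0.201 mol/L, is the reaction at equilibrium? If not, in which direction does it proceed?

toward reactants

(XY is a pure liquid — omitted from Q.)
Q = [A]²·[G]³·[B₂]² / [Z₂]³ = (0.201)²·(0.0378)³·(5.32e-4)² / (0.00135)³ = 2.51e-4
Q = 2.51e-4 > K = 5.42e-5, so the reverse reaction proceeds.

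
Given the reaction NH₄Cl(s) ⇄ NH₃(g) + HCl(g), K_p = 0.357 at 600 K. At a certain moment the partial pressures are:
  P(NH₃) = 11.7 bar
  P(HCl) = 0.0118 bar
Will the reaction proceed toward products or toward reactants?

to the right

(NH₄Cl is a pure solid — omitted from Q_p.)
Q_p = P(NH₃)·P(HCl) = (11.7)·(0.0118) = 0.138
Q_p = 0.138 < K_p = 0.357, so the forward reaction proceeds.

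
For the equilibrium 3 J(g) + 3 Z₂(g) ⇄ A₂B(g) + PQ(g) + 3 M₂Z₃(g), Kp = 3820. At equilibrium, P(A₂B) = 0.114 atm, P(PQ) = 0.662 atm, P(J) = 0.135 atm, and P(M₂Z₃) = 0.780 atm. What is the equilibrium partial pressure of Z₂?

At equilibrium, Kp = P(A₂B)·P(PQ)·P(M₂Z₃)³ / (P(J)³·P(Z₂)³) = 3820.
(0.114)·(0.662)·(0.780)³ / ((0.135)³·(P(Z₂))³) = 3820
P(Z₂)³ = 0.00381 ⇒ P(Z₂) = 0.156 atm

P(Z₂) = 0.156 atm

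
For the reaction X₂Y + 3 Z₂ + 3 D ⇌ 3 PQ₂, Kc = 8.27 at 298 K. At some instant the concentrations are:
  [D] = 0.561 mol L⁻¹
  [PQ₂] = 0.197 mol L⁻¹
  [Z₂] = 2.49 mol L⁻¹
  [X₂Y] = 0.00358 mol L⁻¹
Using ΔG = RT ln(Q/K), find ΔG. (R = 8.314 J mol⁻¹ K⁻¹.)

ΔG = -5.84 kJ/mol

Qc = [PQ₂]³ / ([X₂Y]·[Z₂]³·[D]³) = (0.197)³ / ((0.00358)·(2.49)³·(0.561)³) = 0.783
ΔG = RT ln(Qc/Kc) = (8.314 J mol⁻¹ K⁻¹)(298 K) × ln(0.783/8.27)
   = (2.478 kJ/mol)(-2.357) = -5.84 kJ/mol
ΔG < 0, so the forward reaction is spontaneous (proceeds forward).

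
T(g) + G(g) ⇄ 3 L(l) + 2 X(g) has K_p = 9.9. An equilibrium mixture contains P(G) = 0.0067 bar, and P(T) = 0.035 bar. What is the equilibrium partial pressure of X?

(L is a pure liquid — omitted from K_p.)
At equilibrium, K_p = P(X)² / (P(T)·P(G)) = 9.9.
(P(X))² / ((0.035)·(0.0067)) = 9.9
P(X)² = 0.00232 ⇒ P(X) = 0.048 bar

P(X) = 0.048 bar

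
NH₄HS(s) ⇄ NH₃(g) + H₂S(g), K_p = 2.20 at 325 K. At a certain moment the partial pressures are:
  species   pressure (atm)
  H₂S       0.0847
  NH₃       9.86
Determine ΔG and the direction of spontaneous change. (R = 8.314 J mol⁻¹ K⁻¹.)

(NH₄HS is a pure solid — omitted from Q_p.)
Q_p = P(NH₃)·P(H₂S) = (9.86)·(0.0847) = 0.835
ΔG = RT ln(Q_p/K_p) = (8.314 J mol⁻¹ K⁻¹)(325 K) × ln(0.835/2.20)
   = (2.702 kJ/mol)(-0.9688) = -2.62 kJ/mol
ΔG < 0, so the forward reaction is spontaneous (proceeds forward).

ΔG = -2.62 kJ/mol; the forward reaction is spontaneous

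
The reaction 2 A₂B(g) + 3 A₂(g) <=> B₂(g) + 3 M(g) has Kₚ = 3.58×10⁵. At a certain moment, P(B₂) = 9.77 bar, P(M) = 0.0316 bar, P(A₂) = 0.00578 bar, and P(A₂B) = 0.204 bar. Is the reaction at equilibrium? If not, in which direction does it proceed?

Qₚ = P(B₂)·P(M)³ / (P(A₂B)²·P(A₂)³) = (9.77)·(0.0316)³ / ((0.204)²·(0.00578)³) = 38400
Qₚ = 38400 < Kₚ = 3.58×10⁵, so the forward reaction proceeds.

forward (toward products)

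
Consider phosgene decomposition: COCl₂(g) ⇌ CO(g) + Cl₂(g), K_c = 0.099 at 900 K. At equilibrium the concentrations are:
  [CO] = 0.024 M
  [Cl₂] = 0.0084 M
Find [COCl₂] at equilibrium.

[COCl₂] = 0.0020 M

At equilibrium, K_c = [CO]·[Cl₂] / [COCl₂] = 0.099.
(0.024)·(0.0084) / ([COCl₂]) = 0.099
[COCl₂] = 0.00204 = 0.0020 M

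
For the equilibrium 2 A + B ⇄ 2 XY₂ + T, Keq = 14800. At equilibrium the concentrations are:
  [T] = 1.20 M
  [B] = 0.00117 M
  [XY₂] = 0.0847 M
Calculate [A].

At equilibrium, Keq = [XY₂]²·[T] / ([A]²·[B]) = 14800.
(0.0847)²·(1.20) / (([A])²·(0.00117)) = 14800
[A]² = 4.97e-4 ⇒ [A] = 0.0223 M

[A] = 0.0223 M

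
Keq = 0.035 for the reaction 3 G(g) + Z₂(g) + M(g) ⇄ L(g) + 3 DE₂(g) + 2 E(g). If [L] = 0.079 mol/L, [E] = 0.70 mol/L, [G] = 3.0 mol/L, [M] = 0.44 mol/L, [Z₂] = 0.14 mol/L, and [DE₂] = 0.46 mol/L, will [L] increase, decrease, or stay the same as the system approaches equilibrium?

increase

Q = [L]·[DE₂]³·[E]² / ([G]³·[Z₂]·[M]) = (0.079)·(0.46)³·(0.70)² / ((3.0)³·(0.14)·(0.44)) = 0.0023
Q = 0.0023 < Keq = 0.035: net forward reaction.
L is a product, so it increases.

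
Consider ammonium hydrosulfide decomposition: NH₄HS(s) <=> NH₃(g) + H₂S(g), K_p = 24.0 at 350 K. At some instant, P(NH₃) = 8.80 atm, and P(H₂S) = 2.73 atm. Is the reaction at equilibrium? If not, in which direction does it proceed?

neither direction; the system is at equilibrium

(NH₄HS is a pure solid — omitted from Q_p.)
Q_p = P(NH₃)·P(H₂S) = (8.80)·(2.73) = 24.0
Q_p = 24.0 = K_p, so the system is already at equilibrium.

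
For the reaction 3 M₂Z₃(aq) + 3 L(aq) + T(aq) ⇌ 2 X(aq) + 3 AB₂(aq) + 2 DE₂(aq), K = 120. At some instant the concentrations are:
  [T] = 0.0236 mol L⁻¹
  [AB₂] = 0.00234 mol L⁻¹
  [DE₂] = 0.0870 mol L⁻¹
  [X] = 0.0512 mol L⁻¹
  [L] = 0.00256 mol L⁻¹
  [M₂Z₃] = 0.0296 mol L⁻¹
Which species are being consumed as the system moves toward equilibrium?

M₂Z₃, L, T (reactants)

Q = [X]²·[AB₂]³·[DE₂]² / ([M₂Z₃]³·[L]³·[T]) = (0.0512)²·(0.00234)³·(0.0870)² / ((0.0296)³·(0.00256)³·(0.0236)) = 24.8
Q = 24.8 < K = 120: net forward reaction.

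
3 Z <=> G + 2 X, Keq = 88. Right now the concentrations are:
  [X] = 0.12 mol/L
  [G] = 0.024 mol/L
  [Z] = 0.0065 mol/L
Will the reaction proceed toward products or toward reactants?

in the reverse direction

Q = [G]·[X]² / [Z]³ = (0.024)·(0.12)² / (0.0065)³ = 1300
Q = 1300 > Keq = 88, so the reverse reaction proceeds.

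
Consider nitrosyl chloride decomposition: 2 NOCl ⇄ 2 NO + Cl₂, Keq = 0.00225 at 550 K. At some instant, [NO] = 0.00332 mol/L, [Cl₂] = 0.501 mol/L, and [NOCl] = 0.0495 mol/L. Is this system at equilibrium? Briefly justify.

yes, at equilibrium

Q = [NO]²·[Cl₂] / [NOCl]² = (0.00332)²·(0.501) / (0.0495)² = 0.00225
Q = 0.00225 = Keq; the system is at equilibrium.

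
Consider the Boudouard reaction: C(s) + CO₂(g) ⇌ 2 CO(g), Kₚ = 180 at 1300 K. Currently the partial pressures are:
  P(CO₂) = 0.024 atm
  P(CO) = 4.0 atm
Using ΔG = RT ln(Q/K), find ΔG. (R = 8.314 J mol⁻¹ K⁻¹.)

(C is a pure solid — omitted from Qₚ.)
Qₚ = P(CO)² / P(CO₂) = (4.0)² / (0.024) = 667
ΔG = RT ln(Qₚ/Kₚ) = (8.314 J mol⁻¹ K⁻¹)(1300 K) × ln(667/180)
   = (10.81 kJ/mol)(1.310) = 14.2 kJ/mol
ΔG > 0, so the forward reaction is non-spontaneous (proceeds in reverse).

ΔG = 14.2 kJ/mol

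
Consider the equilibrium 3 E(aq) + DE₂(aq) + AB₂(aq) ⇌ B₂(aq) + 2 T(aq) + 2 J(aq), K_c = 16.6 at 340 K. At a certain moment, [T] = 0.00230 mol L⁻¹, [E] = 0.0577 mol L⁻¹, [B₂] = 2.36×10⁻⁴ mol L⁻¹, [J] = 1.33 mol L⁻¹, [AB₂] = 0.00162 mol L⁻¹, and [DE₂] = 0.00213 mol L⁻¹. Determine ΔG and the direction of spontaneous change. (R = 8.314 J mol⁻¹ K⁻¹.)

ΔG = -4.54 kJ/mol; the forward reaction is spontaneous

Q_c = [B₂]·[T]²·[J]² / ([E]³·[DE₂]·[AB₂]) = (2.36×10⁻⁴)·(0.00230)²·(1.33)² / ((0.0577)³·(0.00213)·(0.00162)) = 3.33
ΔG = RT ln(Q_c/K_c) = (8.314 J mol⁻¹ K⁻¹)(340 K) × ln(3.33/16.6)
   = (2.827 kJ/mol)(-1.606) = -4.54 kJ/mol
ΔG < 0, so the forward reaction is spontaneous (proceeds forward).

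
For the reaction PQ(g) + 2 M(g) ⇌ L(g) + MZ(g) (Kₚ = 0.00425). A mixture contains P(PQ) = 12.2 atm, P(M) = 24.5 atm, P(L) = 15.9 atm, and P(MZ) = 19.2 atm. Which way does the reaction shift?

Qₚ = P(L)·P(MZ) / (P(PQ)·P(M)²) = (15.9)·(19.2) / ((12.2)·(24.5)²) = 0.0417
Qₚ = 0.0417 > Kₚ = 0.00425, so the reverse reaction proceeds.

to the left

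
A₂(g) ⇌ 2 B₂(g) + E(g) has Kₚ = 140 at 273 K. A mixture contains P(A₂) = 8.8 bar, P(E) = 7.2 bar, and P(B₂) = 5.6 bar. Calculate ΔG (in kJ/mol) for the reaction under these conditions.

ΔG = -3.85 kJ/mol

Qₚ = P(B₂)²·P(E) / P(A₂) = (5.6)²·(7.2) / (8.8) = 25.7
ΔG = RT ln(Qₚ/Kₚ) = (8.314 J mol⁻¹ K⁻¹)(273 K) × ln(25.7/140)
   = (2.270 kJ/mol)(-1.695) = -3.85 kJ/mol
ΔG < 0, so the forward reaction is spontaneous (proceeds forward).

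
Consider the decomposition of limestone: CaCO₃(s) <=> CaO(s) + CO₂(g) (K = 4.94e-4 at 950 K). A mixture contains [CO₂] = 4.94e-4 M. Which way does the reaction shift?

(CaCO₃, CaO are pure solids — omitted from Q.)
Q = [CO₂] = 4.94e-4
Q = 4.94e-4 = K, so the system is already at equilibrium.

no net change (already at equilibrium)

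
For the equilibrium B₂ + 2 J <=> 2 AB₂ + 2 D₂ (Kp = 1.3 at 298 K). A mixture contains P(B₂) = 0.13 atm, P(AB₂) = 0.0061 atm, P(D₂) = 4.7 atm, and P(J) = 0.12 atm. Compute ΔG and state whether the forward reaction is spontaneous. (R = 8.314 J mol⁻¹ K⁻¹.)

Qp = P(AB₂)²·P(D₂)² / (P(B₂)·P(J)²) = (0.0061)²·(4.7)² / ((0.13)·(0.12)²) = 0.439
ΔG = RT ln(Qp/Kp) = (8.314 J mol⁻¹ K⁻¹)(298 K) × ln(0.439/1.3)
   = (2.478 kJ/mol)(-1.086) = -2.69 kJ/mol
ΔG < 0, so the forward reaction is spontaneous (proceeds forward).

ΔG = -2.69 kJ/mol; the forward reaction is spontaneous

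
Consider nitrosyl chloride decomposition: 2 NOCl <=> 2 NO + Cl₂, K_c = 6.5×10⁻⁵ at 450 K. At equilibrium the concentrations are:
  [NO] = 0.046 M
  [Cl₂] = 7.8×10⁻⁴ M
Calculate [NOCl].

At equilibrium, K_c = [NO]²·[Cl₂] / [NOCl]² = 6.5×10⁻⁵.
(0.046)²·(7.8×10⁻⁴) / ([NOCl])² = 6.5×10⁻⁵
[NOCl]² = 0.0254 ⇒ [NOCl] = 0.16 M

[NOCl] = 0.16 M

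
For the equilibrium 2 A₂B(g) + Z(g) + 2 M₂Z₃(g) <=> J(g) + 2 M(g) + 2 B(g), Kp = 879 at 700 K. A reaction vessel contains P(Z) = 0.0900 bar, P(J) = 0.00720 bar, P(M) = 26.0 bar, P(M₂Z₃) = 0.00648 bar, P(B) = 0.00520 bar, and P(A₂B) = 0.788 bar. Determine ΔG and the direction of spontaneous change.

Qp = P(J)·P(M)²·P(B)² / (P(A₂B)²·P(Z)·P(M₂Z₃)²) = (0.00720)·(26.0)²·(0.00520)² / ((0.788)²·(0.0900)·(0.00648)²) = 56.1
ΔG = RT ln(Qp/Kp) = (8.314 J mol⁻¹ K⁻¹)(700 K) × ln(56.1/879)
   = (5.820 kJ/mol)(-2.752) = -16.0 kJ/mol
ΔG < 0, so the forward reaction is spontaneous (proceeds forward).

ΔG = -16.0 kJ/mol; the forward reaction is spontaneous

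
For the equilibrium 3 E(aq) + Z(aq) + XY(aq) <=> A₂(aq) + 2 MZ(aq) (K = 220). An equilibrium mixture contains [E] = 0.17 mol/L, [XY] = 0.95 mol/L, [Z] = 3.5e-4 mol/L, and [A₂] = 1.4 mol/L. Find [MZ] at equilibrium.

[MZ] = 0.016 mol/L

At equilibrium, K = [A₂]·[MZ]² / ([E]³·[Z]·[XY]) = 220.
(1.4)·([MZ])² / ((0.17)³·(3.5e-4)·(0.95)) = 220
[MZ]² = 2.57e-4 ⇒ [MZ] = 0.016 mol/L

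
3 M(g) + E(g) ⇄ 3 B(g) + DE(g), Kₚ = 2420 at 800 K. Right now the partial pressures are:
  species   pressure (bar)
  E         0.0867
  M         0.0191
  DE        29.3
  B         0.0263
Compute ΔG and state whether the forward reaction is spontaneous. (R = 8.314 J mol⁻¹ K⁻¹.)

ΔG = -6.71 kJ/mol; the forward reaction is spontaneous

Qₚ = P(B)³·P(DE) / (P(M)³·P(E)) = (0.0263)³·(29.3) / ((0.0191)³·(0.0867)) = 882
ΔG = RT ln(Qₚ/Kₚ) = (8.314 J mol⁻¹ K⁻¹)(800 K) × ln(882/2420)
   = (6.651 kJ/mol)(-1.009) = -6.71 kJ/mol
ΔG < 0, so the forward reaction is spontaneous (proceeds forward).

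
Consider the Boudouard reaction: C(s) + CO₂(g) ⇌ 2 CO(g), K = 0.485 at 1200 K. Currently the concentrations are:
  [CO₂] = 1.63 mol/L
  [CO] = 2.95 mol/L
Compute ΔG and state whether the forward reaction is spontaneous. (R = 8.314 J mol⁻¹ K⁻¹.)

(C is a pure solid — omitted from Q.)
Q = [CO]² / [CO₂] = (2.95)² / (1.63) = 5.34
ΔG = RT ln(Q/K) = (8.314 J mol⁻¹ K⁻¹)(1200 K) × ln(5.34/0.485)
   = (9.977 kJ/mol)(2.399) = 23.9 kJ/mol
ΔG > 0, so the forward reaction is non-spontaneous (proceeds in reverse).

ΔG = 23.9 kJ/mol; the forward reaction is non-spontaneous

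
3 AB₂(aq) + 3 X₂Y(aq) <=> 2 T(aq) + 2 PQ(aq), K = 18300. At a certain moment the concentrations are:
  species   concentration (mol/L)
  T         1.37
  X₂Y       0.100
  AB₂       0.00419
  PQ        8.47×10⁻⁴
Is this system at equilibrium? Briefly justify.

Q = [T]²·[PQ]² / ([AB₂]³·[X₂Y]³) = (1.37)²·(8.47×10⁻⁴)² / ((0.00419)³·(0.100)³) = 18300
Q = 18300 = K; the system is at equilibrium.

yes, at equilibrium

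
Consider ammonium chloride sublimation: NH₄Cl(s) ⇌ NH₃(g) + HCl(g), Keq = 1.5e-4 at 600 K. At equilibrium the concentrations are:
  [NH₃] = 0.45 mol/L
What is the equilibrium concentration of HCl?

(NH₄Cl is a pure solid — omitted from Keq.)
At equilibrium, Keq = [NH₃]·[HCl] = 1.5e-4.
(0.45)·([HCl]) = 1.5e-4
[HCl] = 3.33e-4 = 3.3e-4 mol/L

[HCl] = 3.3e-4 mol/L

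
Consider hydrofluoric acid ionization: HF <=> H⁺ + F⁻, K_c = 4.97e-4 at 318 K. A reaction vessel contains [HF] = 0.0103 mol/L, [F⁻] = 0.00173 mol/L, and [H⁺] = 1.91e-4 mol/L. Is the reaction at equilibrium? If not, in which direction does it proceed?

to the right

Q_c = [H⁺]·[F⁻] / [HF] = (1.91e-4)·(0.00173) / (0.0103) = 3.21e-5
Q_c = 3.21e-5 < K_c = 4.97e-4, so the forward reaction proceeds.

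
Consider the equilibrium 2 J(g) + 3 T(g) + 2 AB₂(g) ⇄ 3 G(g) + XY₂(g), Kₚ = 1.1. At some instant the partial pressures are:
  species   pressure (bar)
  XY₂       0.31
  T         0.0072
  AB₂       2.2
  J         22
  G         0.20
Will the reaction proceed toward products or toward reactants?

reverse (toward reactants)

Qₚ = P(G)³·P(XY₂) / (P(J)²·P(T)³·P(AB₂)²) = (0.20)³·(0.31) / ((22)²·(0.0072)³·(2.2)²) = 2.8
Qₚ = 2.8 > Kₚ = 1.1, so the reverse reaction proceeds.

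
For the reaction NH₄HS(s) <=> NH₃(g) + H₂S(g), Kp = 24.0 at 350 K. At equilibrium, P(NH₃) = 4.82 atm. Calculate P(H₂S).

(NH₄HS is a pure solid — omitted from Kp.)
At equilibrium, Kp = P(NH₃)·P(H₂S) = 24.0.
(4.82)·(P(H₂S)) = 24.0
P(H₂S) = 4.98 atm

P(H₂S) = 4.98 atm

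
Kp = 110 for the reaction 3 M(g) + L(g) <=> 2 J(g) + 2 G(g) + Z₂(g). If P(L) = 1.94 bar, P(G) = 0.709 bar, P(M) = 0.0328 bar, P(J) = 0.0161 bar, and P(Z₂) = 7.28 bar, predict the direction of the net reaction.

Qp = P(J)²·P(G)²·P(Z₂) / (P(M)³·P(L)) = (0.0161)²·(0.709)²·(7.28) / ((0.0328)³·(1.94)) = 13.9
Qp = 13.9 < Kp = 110, so the forward reaction proceeds.

to the right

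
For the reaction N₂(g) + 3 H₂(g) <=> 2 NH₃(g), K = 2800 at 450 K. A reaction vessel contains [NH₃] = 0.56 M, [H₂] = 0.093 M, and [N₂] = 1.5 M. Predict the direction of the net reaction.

Q = [NH₃]² / ([N₂]·[H₂]³) = (0.56)² / ((1.5)·(0.093)³) = 260
Q = 260 < K = 2800, so the forward reaction proceeds.

toward products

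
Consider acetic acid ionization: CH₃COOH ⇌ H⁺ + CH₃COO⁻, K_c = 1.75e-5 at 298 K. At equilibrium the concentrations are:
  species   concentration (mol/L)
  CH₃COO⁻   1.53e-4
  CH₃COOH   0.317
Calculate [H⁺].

At equilibrium, K_c = [H⁺]·[CH₃COO⁻] / [CH₃COOH] = 1.75e-5.
([H⁺])·(1.53e-4) / (0.317) = 1.75e-5
[H⁺] = 0.0363 mol/L

[H⁺] = 0.0363 mol/L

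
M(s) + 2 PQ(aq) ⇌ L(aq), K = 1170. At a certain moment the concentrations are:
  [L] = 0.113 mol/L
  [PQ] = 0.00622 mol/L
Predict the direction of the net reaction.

toward reactants

(M is a pure solid — omitted from Q.)
Q = [L] / [PQ]² = (0.113) / (0.00622)² = 2920
Q = 2920 > K = 1170, so the reverse reaction proceeds.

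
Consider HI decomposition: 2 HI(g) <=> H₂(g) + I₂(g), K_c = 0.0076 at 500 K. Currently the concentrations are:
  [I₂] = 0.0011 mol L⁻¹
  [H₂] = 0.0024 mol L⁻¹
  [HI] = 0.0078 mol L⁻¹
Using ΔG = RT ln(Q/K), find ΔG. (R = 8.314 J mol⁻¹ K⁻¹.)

Q_c = [H₂]·[I₂] / [HI]² = (0.0024)·(0.0011) / (0.0078)² = 0.0434
ΔG = RT ln(Q_c/K_c) = (8.314 J mol⁻¹ K⁻¹)(500 K) × ln(0.0434/0.0076)
   = (4.157 kJ/mol)(1.742) = 7.24 kJ/mol
ΔG > 0, so the forward reaction is non-spontaneous (proceeds in reverse).

ΔG = 7.24 kJ/mol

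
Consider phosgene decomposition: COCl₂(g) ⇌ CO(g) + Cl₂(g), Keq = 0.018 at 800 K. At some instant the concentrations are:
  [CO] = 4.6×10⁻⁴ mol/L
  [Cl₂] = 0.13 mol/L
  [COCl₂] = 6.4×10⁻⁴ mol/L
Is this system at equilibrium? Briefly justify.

no; Q > K, reaction proceeds in reverse

Q = [CO]·[Cl₂] / [COCl₂] = (4.6×10⁻⁴)·(0.13) / (6.4×10⁻⁴) = 0.093
Q = 0.093 > Keq = 0.018: net reverse reaction.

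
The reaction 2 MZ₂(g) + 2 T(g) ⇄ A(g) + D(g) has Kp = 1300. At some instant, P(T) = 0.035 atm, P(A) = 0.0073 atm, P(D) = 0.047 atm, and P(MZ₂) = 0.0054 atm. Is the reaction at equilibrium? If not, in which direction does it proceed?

reverse (toward reactants)

Qp = P(A)·P(D) / (P(MZ₂)²·P(T)²) = (0.0073)·(0.047) / ((0.0054)²·(0.035)²) = 9600
Qp = 9600 > Kp = 1300, so the reverse reaction proceeds.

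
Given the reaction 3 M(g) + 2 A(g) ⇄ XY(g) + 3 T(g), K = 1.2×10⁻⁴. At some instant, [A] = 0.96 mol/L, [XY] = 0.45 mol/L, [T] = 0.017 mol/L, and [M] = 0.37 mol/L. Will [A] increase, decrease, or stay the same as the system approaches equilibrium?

decrease

Q = [XY]·[T]³ / ([M]³·[A]²) = (0.45)·(0.017)³ / ((0.37)³·(0.96)²) = 4.7×10⁻⁵
Q = 4.7×10⁻⁵ < K = 1.2×10⁻⁴: net forward reaction.
A is a reactant, so it decreases.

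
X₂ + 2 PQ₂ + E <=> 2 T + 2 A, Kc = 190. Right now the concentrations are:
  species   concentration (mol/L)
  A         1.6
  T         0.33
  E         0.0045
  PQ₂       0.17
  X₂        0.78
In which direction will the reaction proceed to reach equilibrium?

reverse (toward reactants)

Qc = [T]²·[A]² / ([X₂]·[PQ₂]²·[E]) = (0.33)²·(1.6)² / ((0.78)·(0.17)²·(0.0045)) = 2700
Qc = 2700 > Kc = 190, so the reverse reaction proceeds.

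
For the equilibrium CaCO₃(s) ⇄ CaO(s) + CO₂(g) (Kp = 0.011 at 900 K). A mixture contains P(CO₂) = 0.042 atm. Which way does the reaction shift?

(CaCO₃, CaO are pure solids — omitted from Qp.)
Qp = P(CO₂) = 0.042
Qp = 0.042 > Kp = 0.011, so the reverse reaction proceeds.

in the reverse direction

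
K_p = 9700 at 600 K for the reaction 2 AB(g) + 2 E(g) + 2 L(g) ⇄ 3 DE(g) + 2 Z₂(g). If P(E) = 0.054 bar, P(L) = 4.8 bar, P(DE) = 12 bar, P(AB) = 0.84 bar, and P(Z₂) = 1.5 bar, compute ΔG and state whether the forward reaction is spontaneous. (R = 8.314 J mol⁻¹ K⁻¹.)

ΔG = 10.6 kJ/mol; the forward reaction is non-spontaneous

Q_p = P(DE)³·P(Z₂)² / (P(AB)²·P(E)²·P(L)²) = (12)³·(1.5)² / ((0.84)²·(0.054)²·(4.8)²) = 82000
ΔG = RT ln(Q_p/K_p) = (8.314 J mol⁻¹ K⁻¹)(600 K) × ln(82000/9700)
   = (4.988 kJ/mol)(2.135) = 10.6 kJ/mol
ΔG > 0, so the forward reaction is non-spontaneous (proceeds in reverse).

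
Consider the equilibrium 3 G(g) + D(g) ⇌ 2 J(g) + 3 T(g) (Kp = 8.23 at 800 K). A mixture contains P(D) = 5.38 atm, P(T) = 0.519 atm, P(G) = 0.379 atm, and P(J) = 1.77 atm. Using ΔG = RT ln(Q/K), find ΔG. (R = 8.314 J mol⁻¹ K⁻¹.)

Qp = P(J)²·P(T)³ / (P(G)³·P(D)) = (1.77)²·(0.519)³ / ((0.379)³·(5.38)) = 1.50
ΔG = RT ln(Qp/Kp) = (8.314 J mol⁻¹ K⁻¹)(800 K) × ln(1.50/8.23)
   = (6.651 kJ/mol)(-1.702) = -11.3 kJ/mol
ΔG < 0, so the forward reaction is spontaneous (proceeds forward).

ΔG = -11.3 kJ/mol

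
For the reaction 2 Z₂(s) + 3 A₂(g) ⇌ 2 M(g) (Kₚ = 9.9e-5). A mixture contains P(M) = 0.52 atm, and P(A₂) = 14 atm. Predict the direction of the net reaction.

at equilibrium

(Z₂ is a pure solid — omitted from Qₚ.)
Qₚ = P(M)² / P(A₂)³ = (0.52)² / (14)³ = 9.9e-5
Qₚ = 9.9e-5 = Kₚ, so the system is already at equilibrium.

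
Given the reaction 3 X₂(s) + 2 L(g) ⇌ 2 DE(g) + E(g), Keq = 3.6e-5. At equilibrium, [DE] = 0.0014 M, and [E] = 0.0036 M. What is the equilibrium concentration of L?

(X₂ is a pure solid — omitted from Keq.)
At equilibrium, Keq = [DE]²·[E] / [L]² = 3.6e-5.
(0.0014)²·(0.0036) / ([L])² = 3.6e-5
[L]² = 1.96e-4 ⇒ [L] = 0.014 M

[L] = 0.014 M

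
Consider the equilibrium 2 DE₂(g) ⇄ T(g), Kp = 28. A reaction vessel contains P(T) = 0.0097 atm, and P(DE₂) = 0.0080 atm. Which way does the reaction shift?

to the left

Qp = P(T) / P(DE₂)² = (0.0097) / (0.0080)² = 150
Qp = 150 > Kp = 28, so the reverse reaction proceeds.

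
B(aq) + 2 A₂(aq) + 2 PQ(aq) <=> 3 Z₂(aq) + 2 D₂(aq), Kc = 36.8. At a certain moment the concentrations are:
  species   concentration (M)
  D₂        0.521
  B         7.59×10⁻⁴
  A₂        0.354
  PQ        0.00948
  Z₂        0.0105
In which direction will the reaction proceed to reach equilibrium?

at equilibrium

Qc = [Z₂]³·[D₂]² / ([B]·[A₂]²·[PQ]²) = (0.0105)³·(0.521)² / ((7.59×10⁻⁴)·(0.354)²·(0.00948)²) = 36.8
Qc = 36.8 = Kc, so the system is already at equilibrium.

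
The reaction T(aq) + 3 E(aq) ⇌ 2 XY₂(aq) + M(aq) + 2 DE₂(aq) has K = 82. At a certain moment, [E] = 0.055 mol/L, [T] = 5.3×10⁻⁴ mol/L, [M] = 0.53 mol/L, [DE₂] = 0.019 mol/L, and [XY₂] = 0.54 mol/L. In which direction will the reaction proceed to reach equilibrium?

reverse (toward reactants)

Q = [XY₂]²·[M]·[DE₂]² / ([T]·[E]³) = (0.54)²·(0.53)·(0.019)² / ((5.3×10⁻⁴)·(0.055)³) = 630
Q = 630 > K = 82, so the reverse reaction proceeds.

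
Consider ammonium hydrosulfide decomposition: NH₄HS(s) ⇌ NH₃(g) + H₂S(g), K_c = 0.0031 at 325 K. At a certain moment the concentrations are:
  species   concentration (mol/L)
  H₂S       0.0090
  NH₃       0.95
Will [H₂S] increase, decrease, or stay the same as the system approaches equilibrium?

decrease

(NH₄HS is a pure solid — omitted from Q_c.)
Q_c = [NH₃]·[H₂S] = (0.95)·(0.0090) = 0.0086
Q_c = 0.0086 > K_c = 0.0031: net reverse reaction.
H₂S is a product, so it decreases.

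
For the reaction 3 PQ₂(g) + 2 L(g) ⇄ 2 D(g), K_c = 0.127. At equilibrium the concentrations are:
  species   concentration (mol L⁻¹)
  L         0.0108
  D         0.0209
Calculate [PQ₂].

At equilibrium, K_c = [D]² / ([PQ₂]³·[L]²) = 0.127.
(0.0209)² / (([PQ₂])³·(0.0108)²) = 0.127
[PQ₂]³ = 29.5 ⇒ [PQ₂] = 3.09 mol L⁻¹

[PQ₂] = 3.09 mol L⁻¹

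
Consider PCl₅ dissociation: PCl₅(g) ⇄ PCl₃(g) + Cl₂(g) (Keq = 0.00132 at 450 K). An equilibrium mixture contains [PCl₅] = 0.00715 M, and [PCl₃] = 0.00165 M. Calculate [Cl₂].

At equilibrium, Keq = [PCl₃]·[Cl₂] / [PCl₅] = 0.00132.
(0.00165)·([Cl₂]) / (0.00715) = 0.00132
[Cl₂] = 0.00572 M

[Cl₂] = 0.00572 M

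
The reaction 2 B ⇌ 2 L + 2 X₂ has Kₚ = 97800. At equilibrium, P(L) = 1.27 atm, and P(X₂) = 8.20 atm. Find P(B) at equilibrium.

At equilibrium, Kₚ = P(L)²·P(X₂)² / P(B)² = 97800.
(1.27)²·(8.20)² / (P(B))² = 97800
P(B)² = 0.00111 ⇒ P(B) = 0.0333 atm

P(B) = 0.0333 atm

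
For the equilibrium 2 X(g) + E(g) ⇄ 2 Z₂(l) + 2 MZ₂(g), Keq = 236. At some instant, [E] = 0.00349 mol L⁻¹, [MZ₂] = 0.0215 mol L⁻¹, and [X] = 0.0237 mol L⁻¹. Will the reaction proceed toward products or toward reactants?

(Z₂ is a pure liquid — omitted from Q.)
Q = [MZ₂]² / ([X]²·[E]) = (0.0215)² / ((0.0237)²·(0.00349)) = 236
Q = 236 = Keq, so the system is already at equilibrium.

no net change (already at equilibrium)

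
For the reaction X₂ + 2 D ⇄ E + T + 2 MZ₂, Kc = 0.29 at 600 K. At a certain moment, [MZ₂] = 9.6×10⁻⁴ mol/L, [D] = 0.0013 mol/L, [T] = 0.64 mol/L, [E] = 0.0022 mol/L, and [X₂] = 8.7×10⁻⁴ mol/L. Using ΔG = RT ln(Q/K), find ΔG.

Qc = [E]·[T]·[MZ₂]² / ([X₂]·[D]²) = (0.0022)·(0.64)·(9.6×10⁻⁴)² / ((8.7×10⁻⁴)·(0.0013)²) = 0.883
ΔG = RT ln(Qc/Kc) = (8.314 J mol⁻¹ K⁻¹)(600 K) × ln(0.883/0.29)
   = (4.988 kJ/mol)(1.113) = 5.55 kJ/mol
ΔG > 0, so the forward reaction is non-spontaneous (proceeds in reverse).

ΔG = 5.55 kJ/mol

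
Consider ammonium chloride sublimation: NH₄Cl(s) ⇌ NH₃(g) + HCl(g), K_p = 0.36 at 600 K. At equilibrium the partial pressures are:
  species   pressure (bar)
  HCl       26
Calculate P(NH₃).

P(NH₃) = 0.014 bar

(NH₄Cl is a pure solid — omitted from K_p.)
At equilibrium, K_p = P(NH₃)·P(HCl) = 0.36.
(P(NH₃))·(26) = 0.36
P(NH₃) = 0.0138 = 0.014 bar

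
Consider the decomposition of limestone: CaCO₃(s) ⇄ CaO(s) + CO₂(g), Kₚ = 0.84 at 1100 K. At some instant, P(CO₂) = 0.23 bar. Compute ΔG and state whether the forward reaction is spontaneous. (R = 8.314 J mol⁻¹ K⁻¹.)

ΔG = -11.8 kJ/mol; the forward reaction is spontaneous

(CaCO₃, CaO are pure solids — omitted from Qₚ.)
Qₚ = P(CO₂) = 0.230
ΔG = RT ln(Qₚ/Kₚ) = (8.314 J mol⁻¹ K⁻¹)(1100 K) × ln(0.230/0.84)
   = (9.145 kJ/mol)(-1.295) = -11.8 kJ/mol
ΔG < 0, so the forward reaction is spontaneous (proceeds forward).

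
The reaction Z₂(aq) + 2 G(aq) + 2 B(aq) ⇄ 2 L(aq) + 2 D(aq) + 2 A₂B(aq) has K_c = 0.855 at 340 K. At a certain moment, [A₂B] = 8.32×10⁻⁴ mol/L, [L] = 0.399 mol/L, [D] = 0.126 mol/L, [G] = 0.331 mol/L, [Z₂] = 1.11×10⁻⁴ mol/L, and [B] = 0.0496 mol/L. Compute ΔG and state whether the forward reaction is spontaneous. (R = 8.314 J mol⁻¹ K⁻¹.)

ΔG = -7.58 kJ/mol; the forward reaction is spontaneous

Q_c = [L]²·[D]²·[A₂B]² / ([Z₂]·[G]²·[B]²) = (0.399)²·(0.126)²·(8.32×10⁻⁴)² / ((1.11×10⁻⁴)·(0.331)²·(0.0496)²) = 0.0585
ΔG = RT ln(Q_c/K_c) = (8.314 J mol⁻¹ K⁻¹)(340 K) × ln(0.0585/0.855)
   = (2.827 kJ/mol)(-2.682) = -7.58 kJ/mol
ΔG < 0, so the forward reaction is spontaneous (proceeds forward).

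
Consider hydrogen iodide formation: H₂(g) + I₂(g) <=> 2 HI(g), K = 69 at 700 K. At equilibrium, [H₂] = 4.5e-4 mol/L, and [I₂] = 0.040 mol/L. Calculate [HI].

At equilibrium, K = [HI]² / ([H₂]·[I₂]) = 69.
([HI])² / ((4.5e-4)·(0.040)) = 69
[HI]² = 0.00124 ⇒ [HI] = 0.035 mol/L

[HI] = 0.035 mol/L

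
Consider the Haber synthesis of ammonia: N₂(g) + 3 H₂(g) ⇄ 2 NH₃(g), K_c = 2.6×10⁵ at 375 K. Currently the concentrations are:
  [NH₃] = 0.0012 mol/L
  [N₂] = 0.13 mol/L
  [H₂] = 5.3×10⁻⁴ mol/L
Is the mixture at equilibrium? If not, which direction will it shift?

Q_c = [NH₃]² / ([N₂]·[H₂]³) = (0.0012)² / ((0.13)·(5.3×10⁻⁴)³) = 74000
Q_c = 74000 < K_c = 2.6×10⁵: net forward reaction.

no; Q < K, reaction proceeds forward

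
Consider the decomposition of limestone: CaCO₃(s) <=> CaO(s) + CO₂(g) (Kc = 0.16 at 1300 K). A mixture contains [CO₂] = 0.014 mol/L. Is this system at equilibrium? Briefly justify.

(CaCO₃, CaO are pure solids — omitted from Qc.)
Qc = [CO₂] = 0.014
Qc = 0.014 < Kc = 0.16: net forward reaction.

no; Q < K, reaction proceeds forward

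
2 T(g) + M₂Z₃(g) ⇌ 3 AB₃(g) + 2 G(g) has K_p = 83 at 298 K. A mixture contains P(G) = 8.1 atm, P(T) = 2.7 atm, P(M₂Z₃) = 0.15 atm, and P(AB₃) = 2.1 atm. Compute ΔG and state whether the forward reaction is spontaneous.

Q_p = P(AB₃)³·P(G)² / (P(T)²·P(M₂Z₃)) = (2.1)³·(8.1)² / ((2.7)²·(0.15)) = 556
ΔG = RT ln(Q_p/K_p) = (8.314 J mol⁻¹ K⁻¹)(298 K) × ln(556/83)
   = (2.478 kJ/mol)(1.902) = 4.71 kJ/mol
ΔG > 0, so the forward reaction is non-spontaneous (proceeds in reverse).

ΔG = 4.71 kJ/mol; the forward reaction is non-spontaneous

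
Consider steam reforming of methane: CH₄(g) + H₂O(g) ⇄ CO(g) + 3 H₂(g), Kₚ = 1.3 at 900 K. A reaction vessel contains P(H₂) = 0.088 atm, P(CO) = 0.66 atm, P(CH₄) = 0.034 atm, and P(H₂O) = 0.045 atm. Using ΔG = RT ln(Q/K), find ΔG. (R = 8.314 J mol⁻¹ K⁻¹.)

ΔG = -11.1 kJ/mol

Qₚ = P(CO)·P(H₂)³ / (P(CH₄)·P(H₂O)) = (0.66)·(0.088)³ / ((0.034)·(0.045)) = 0.294
ΔG = RT ln(Qₚ/Kₚ) = (8.314 J mol⁻¹ K⁻¹)(900 K) × ln(0.294/1.3)
   = (7.483 kJ/mol)(-1.487) = -11.1 kJ/mol
ΔG < 0, so the forward reaction is spontaneous (proceeds forward).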